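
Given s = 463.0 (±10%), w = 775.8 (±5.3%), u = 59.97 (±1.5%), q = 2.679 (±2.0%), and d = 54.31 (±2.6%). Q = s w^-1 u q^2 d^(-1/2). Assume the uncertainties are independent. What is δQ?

4.24

Each factor contributes (exponent × relative error)² to (δQ/Q)²:
  (1·δs/s)² = (1×0.100)² = 0.0100;  (-1·δw/w)² = (-1×0.0530)² = 0.00281;  (1·δu/u)² = (1×0.0150)² = 0.000225;  (2·δq/q)² = (2×0.0200)² = 0.00160;  (−½·δd/d)² = (-0.5×0.0260)² = 0.000169
δQ/Q = √(0.0148) = 0.122
Q = 34.86, so δQ = 0.122 × 34.86 = 4.24.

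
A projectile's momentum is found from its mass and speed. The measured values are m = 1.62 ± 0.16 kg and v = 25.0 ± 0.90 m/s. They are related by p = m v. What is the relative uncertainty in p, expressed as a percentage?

10.5%

Since p is a product/quotient, work with relative uncertainties:
  (1·δm/m)² = (1×0.0988)² = 0.00975;  (1·δv/v)² = (1×0.0360)² = 0.00130
δp/p = √(0.0111) = 0.105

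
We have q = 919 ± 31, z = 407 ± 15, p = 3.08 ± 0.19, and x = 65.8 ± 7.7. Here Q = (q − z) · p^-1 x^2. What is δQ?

1.81e+05

Let u = q − z = 512. δu = √(δq² + δz²) = √(961 + 225) = 34.4, so δu/u = 0.0673.
Q is then a monomial in u, p, x:
δQ/Q = √((δu/u)² + (-1·δp/p)² + (2·δx/x)²) = √(0.00452 + 0.00381 + 0.0548) = 0.251
Q = 7.2e+05, so δQ = 0.251 × 7.2e+05 = 1.81e+05.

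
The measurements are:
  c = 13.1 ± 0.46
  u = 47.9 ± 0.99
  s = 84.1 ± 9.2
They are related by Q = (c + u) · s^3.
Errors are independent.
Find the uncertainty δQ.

1.19e+07

Let w = c + u = 61.0. δw = √(δc² + δu²) = √(0.212 + 0.980) = 1.09, so δw/w = 0.0179.
Q is then a monomial in w, s:
δQ/Q = √((δw/w)² + (3·δs/s)²) = √(0.000320 + 0.108) = 0.329
Q = 3.63e+07, so δQ = 0.329 × 3.63e+07 = 1.19e+07.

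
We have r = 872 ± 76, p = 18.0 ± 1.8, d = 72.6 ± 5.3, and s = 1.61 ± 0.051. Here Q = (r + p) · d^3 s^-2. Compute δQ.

Let u = r + p = 890. δu = √(δr² + δp²) = √(5780 + 3.24) = 76.0, so δu/u = 0.0854.
Q is then a monomial in u, d, s:
δQ/Q = √((δu/u)² + (3·δd/d)² + (-2·δs/s)²) = √(0.00730 + 0.0480 + 0.00401) = 0.243
Q = 1.31e+08, so δQ = 0.243 × 1.31e+08 = 3.2e+07.

3.2e+07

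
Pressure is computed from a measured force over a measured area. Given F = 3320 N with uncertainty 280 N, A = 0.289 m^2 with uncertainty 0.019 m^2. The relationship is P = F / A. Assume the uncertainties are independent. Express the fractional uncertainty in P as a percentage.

10.7%

Products/powers → add relative errors in quadrature, weighted by exponent:
  (1·δF/F)² = (1×0.0843)² = 0.00711;  (-1·δA/A)² = (-1×0.0657)² = 0.00432
δP/P = √(0.0114) = 0.107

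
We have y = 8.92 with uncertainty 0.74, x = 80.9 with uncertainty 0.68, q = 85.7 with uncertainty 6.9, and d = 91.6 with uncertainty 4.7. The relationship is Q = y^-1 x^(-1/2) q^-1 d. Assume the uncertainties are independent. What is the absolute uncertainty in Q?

0.00169

Since Q is a product/quotient, work with relative uncertainties:
  (-1·δy/y)² = (-1×0.0830)² = 0.00688;  (−½·δx/x)² = (-0.5×0.00841)² = 1.77e-05;  (-1·δq/q)² = (-1×0.0805)² = 0.00648;  (1·δd/d)² = (1×0.0513)² = 0.00263
δQ/Q = √(0.0160) = 0.127
Q = 0.0133, so δQ = 0.127 × 0.0133 = 0.00169.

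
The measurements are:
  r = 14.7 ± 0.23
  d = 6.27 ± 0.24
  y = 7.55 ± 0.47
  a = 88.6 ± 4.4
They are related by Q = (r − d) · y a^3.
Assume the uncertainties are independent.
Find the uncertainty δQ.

7.36e+06

Let u = r − d = 8.43. δu = √(δr² + δd²) = √(0.0529 + 0.0576) = 0.332, so δu/u = 0.0394.
Q is then a monomial in u, y, a:
δQ/Q = √((δu/u)² + (1·δy/y)² + (3·δa/a)²) = √(0.00155 + 0.00388 + 0.0222) = 0.166
Q = 4.43e+07, so δQ = 0.166 × 4.43e+07 = 7.36e+06.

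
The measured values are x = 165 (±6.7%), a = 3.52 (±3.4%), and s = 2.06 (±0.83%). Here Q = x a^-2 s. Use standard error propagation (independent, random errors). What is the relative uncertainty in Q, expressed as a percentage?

9.58%

For a monomial Q ∝ x, a^-2, s, fractional errors add in quadrature:
  (1·δx/x)² = (1×0.0670)² = 0.00449;  (-2·δa/a)² = (-2×0.0340)² = 0.00462;  (1·δs/s)² = (1×0.00830)² = 6.89e-05
δQ/Q = √(0.00918) = 0.0958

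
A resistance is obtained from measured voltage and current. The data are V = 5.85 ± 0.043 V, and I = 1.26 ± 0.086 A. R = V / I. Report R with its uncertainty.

4.64 ± 0.319 Ω

Relative error in a monomial: (δR/R)² = Σ (nᵢ · δxᵢ/xᵢ)².
  (1·δV/V)² = (1×0.00735)² = 5.4e-05;  (-1·δI/I)² = (-1×0.0683)² = 0.00466
δR/R = √(0.00471) = 0.0686
R = 4.64 Ω, so δR = 0.0686 × 4.64 = 0.319 Ω.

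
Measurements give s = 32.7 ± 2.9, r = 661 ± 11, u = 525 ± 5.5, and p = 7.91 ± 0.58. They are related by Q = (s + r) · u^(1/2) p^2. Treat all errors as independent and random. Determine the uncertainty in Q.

Let w = s + r = 694. δw = √(δs² + δr²) = √(8.41 + 121) = 11.4, so δw/w = 0.0164.
Q is then a monomial in w, u, p:
δQ/Q = √((δw/w)² + (½·δu/u)² + (2·δp/p)²) = √(0.000269 + 2.74e-05 + 0.0215) = 0.148
Q = 9.94e+05, so δQ = 0.148 × 9.94e+05 = 1.47e+05.

1.47e+05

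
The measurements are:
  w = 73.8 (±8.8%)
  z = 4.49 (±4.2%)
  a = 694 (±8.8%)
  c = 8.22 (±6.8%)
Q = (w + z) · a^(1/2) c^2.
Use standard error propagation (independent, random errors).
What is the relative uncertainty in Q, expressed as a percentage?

Let u = w + z = 78.3. δu = √(δw² + δz²) = √(42.2 + 0.0356) = 6.50, so δu/u = 0.0830.
Q is then a monomial in u, a, c:
δQ/Q = √((δu/u)² + (½·δa/a)² + (2·δc/c)²) = √(0.00689 + 0.00194 + 0.0185) = 0.165

16.5%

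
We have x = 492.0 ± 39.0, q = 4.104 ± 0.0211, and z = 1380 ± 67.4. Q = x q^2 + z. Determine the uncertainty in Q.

Let p = x·q^2 = 8287. δp/p = √((1·δx/x)² + (2·δq/q)²) = √(0.00628 + 0.000106) = 0.0799, so δp = 662.
Q = p + z: δQ = √(δp² + δz²) = √(4.39e+05 + 4540) = 666

666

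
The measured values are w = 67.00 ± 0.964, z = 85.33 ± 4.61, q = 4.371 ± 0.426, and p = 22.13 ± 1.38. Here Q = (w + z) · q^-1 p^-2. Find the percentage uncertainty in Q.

16.1%

Let u = w + z = 152.3. δu = √(δw² + δz²) = √(0.929 + 21.3) = 4.71, so δu/u = 0.0309.
Q is then a monomial in u, q, p:
δQ/Q = √((δu/u)² + (-1·δq/q)² + (-2·δp/p)²) = √(0.000956 + 0.00950 + 0.0156) = 0.161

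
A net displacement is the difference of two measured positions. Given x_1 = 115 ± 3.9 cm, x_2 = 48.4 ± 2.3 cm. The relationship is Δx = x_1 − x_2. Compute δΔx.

4.53 cm

For a sum/difference, combine absolute errors in quadrature:
  (δx_1)² = 15.2;  (δx_2)² = 5.29
δΔx = √(20.5) = 4.53 cm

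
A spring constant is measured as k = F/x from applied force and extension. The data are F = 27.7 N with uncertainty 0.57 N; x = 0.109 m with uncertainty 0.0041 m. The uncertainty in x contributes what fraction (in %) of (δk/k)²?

(δk/k)² = (1·δF/F)² + (-1·δx/x)²
  F term: (1×0.0206)² = 0.000423
  x term: (-1×0.0376)² = 0.00141
Total = 0.00184. Share from x = 0.00141/0.00184 = 0.770.

77.0%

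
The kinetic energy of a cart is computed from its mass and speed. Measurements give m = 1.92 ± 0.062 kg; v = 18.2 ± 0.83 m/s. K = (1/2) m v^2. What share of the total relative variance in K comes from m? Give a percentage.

11.1%

(δK/K)² = (1·δm/m)² + (2·δv/v)²
  m term: (1×0.0323)² = 0.00104
  v term: (2×0.0456)² = 0.00832
Total = 0.00936. Share from m = 0.00104/0.00936 = 0.111.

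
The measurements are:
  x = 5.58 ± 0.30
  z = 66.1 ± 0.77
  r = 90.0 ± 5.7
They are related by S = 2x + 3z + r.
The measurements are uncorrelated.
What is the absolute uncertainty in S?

Each term contributes (cᵢ δxᵢ)² to (δS)²:
  (2·δx)² = 0.360;  (3·δz)² = 5.34;  (δr)² = 32.5
δS = √(38.2) = 6.18

6.18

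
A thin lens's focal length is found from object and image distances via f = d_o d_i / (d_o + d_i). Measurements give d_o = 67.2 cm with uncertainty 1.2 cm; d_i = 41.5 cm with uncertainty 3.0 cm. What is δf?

1.16 cm

∂f/∂d_o = (d_i/(d_o+d_i))² = 0.146;  ∂f/∂d_i = (d_o/(d_o+d_i))² = 0.382
δf = √((∂f/∂d_o · δd_o)² + (∂f/∂d_i · δd_i)²) = √(0.0306 + 1.31) = 1.16 cm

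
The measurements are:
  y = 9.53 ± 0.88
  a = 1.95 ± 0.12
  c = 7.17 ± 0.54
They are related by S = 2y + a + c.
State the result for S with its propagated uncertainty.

S is a linear combination, so absolute uncertainties add in quadrature:
  (2·δy)² = 3.10;  (δa)² = 0.0144;  (δc)² = 0.292
δS = √(3.40) = 1.84
S = 28.2.

28.2 ± 1.84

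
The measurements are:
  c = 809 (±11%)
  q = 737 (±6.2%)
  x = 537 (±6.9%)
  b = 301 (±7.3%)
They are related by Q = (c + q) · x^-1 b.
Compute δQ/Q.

0.119

Let u = c + q = 1550. δu = √(δc² + δq²) = √(7920 + 2090) = 100, so δu/u = 0.0647.
Q is then a monomial in u, x, b:
δQ/Q = √((δu/u)² + (-1·δx/x)² + (1·δb/b)²) = √(0.00419 + 0.00476 + 0.00533) = 0.119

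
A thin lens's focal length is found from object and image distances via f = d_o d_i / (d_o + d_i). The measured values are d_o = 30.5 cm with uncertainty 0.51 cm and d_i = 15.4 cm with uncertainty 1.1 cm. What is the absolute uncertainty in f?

∂f/∂d_o = (d_i/(d_o+d_i))² = 0.113;  ∂f/∂d_i = (d_o/(d_o+d_i))² = 0.442
δf = √((∂f/∂d_o · δd_o)² + (∂f/∂d_i · δd_i)²) = √(0.00330 + 0.236) = 0.489 cm

0.489 cm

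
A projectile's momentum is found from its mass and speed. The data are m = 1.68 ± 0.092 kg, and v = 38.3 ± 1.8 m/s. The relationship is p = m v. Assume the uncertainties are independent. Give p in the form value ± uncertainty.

64.3 ± 4.64 kg·m/s

Relative error in a monomial: (δp/p)² = Σ (nᵢ · δxᵢ/xᵢ)².
  (1·δm/m)² = (1×0.0548)² = 0.00300;  (1·δv/v)² = (1×0.0470)² = 0.00221
δp/p = √(0.00521) = 0.0722
p = 64.3 kg·m/s, so δp = 0.0722 × 64.3 = 4.64 kg·m/s.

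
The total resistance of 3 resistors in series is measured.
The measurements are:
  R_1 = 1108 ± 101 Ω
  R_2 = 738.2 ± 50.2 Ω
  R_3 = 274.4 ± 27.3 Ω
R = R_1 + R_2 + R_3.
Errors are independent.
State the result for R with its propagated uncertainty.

For a sum/difference, combine absolute errors in quadrature:
  (δR_1)² = 10200;  (δR_2)² = 2520;  (δR_3)² = 745
δR = √(13500) = 116 Ω
R = 2121 Ω.

2121 ± 116 Ω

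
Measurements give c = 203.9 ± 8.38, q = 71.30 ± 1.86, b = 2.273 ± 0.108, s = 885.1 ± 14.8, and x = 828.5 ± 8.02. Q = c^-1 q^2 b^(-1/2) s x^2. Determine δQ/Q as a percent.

7.50%

Since Q is a product/quotient, work with relative uncertainties:
  (-1·δc/c)² = (-1×0.0411)² = 0.00169;  (2·δq/q)² = (2×0.0261)² = 0.00272;  (−½·δb/b)² = (-0.5×0.0475)² = 0.000564;  (1·δs/s)² = (1×0.0167)² = 0.000280;  (2·δx/x)² = (2×0.00968)² = 0.000375
δQ/Q = √(0.00563) = 0.0750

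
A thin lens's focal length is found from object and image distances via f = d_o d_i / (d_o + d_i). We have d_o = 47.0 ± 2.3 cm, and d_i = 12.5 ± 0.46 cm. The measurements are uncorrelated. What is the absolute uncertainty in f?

0.304 cm

∂f/∂d_o = (d_i/(d_o+d_i))² = 0.0441;  ∂f/∂d_i = (d_o/(d_o+d_i))² = 0.624
δf = √((∂f/∂d_o · δd_o)² + (∂f/∂d_i · δd_i)²) = √(0.0103 + 0.0824) = 0.304 cm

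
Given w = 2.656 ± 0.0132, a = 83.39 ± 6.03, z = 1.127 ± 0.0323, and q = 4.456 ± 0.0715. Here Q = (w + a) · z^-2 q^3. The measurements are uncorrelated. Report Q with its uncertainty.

Let u = w + a = 86.05. δu = √(δw² + δa²) = √(0.000174 + 36.4) = 6.03, so δu/u = 0.0701.
Q is then a monomial in u, z, q:
δQ/Q = √((δu/u)² + (-2·δz/z)² + (3·δq/q)²) = √(0.00491 + 0.00329 + 0.00232) = 0.103
Q = 5994, so δQ = 0.103 × 5994 = 615.

5994 ± 615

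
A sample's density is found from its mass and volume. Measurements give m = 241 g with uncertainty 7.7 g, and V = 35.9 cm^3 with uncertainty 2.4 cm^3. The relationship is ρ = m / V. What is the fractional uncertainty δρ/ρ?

Each factor contributes (exponent × relative error)² to (δρ/ρ)²:
  (1·δm/m)² = (1×0.0320)² = 0.00102;  (-1·δV/V)² = (-1×0.0669)² = 0.00447
δρ/ρ = √(0.00549) = 0.0741

0.0741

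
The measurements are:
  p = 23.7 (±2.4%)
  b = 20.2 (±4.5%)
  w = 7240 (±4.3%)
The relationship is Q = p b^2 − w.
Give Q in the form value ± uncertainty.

2430 ± 953

Let h = p·b^2 = 9670. δh/h = √((1·δp/p)² + (2·δb/b)²) = √(0.000576 + 0.00810) = 0.0931, so δh = 901.
Q = h − w: δQ = √(δh² + δw²) = √(8.11e+05 + 96900) = 953
Q = 2430.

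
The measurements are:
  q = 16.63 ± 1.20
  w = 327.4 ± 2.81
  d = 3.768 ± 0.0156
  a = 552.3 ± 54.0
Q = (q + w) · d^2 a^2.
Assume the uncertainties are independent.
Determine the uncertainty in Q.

Let u = q + w = 344.0. δu = √(δq² + δw²) = √(1.44 + 7.90) = 3.06, so δu/u = 0.00888.
Q is then a monomial in u, d, a:
δQ/Q = √((δu/u)² + (2·δd/d)² + (2·δa/a)²) = √(7.89e-05 + 6.86e-05 + 0.0382) = 0.196
Q = 1.49e+09, so δQ = 0.196 × 1.49e+09 = 2.92e+08.

2.92e+08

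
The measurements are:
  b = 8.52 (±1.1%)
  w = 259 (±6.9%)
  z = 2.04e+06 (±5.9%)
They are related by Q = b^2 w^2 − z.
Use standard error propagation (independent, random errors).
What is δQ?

6.91e+05

Let p = b^2·w^2 = 4.87e+06. δp/p = √((2·δb/b)² + (2·δw/w)²) = √(0.000484 + 0.0190) = 0.140, so δp = 6.8e+05.
Q = p − z: δQ = √(δp² + δz²) = √(4.63e+11 + 1.45e+10) = 6.91e+05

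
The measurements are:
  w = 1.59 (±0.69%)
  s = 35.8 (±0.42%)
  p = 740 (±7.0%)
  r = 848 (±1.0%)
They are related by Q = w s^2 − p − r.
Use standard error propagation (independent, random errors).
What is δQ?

57.0

Let h = w·s^2 = 2040. δh/h = √((1·δw/w)² + (2·δs/s)²) = √(4.76e-05 + 7.06e-05) = 0.0109, so δh = 22.2.
Q = h − p − r: δQ = √(δh² + δp² + δr²) = √(491 + 2680 + 71.9) = 57.0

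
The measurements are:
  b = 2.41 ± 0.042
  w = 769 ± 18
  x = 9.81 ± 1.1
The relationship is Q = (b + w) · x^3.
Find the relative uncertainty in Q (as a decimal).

0.337

Let u = b + w = 771. δu = √(δb² + δw²) = √(0.00176 + 324) = 18.0, so δu/u = 0.0233.
Q is then a monomial in u, x:
δQ/Q = √((δu/u)² + (3·δx/x)²) = √(0.000544 + 0.113) = 0.337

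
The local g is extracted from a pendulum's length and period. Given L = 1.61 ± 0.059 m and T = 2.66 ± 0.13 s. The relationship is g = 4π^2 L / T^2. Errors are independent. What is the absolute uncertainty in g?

For a monomial g ∝ L, T^-2, fractional errors add in quadrature:
  (1·δL/L)² = (1×0.0366)² = 0.00134;  (-2·δT/T)² = (-2×0.0489)² = 0.00955
δg/g = √(0.0109) = 0.104
g = 8.98 m/s^2, so δg = 0.104 × 8.98 = 0.938 m/s^2.

0.938 m/s^2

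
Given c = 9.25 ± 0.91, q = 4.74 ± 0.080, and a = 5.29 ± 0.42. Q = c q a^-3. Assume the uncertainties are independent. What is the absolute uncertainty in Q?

Since Q is a product/quotient, work with relative uncertainties:
  (1·δc/c)² = (1×0.0984)² = 0.00968;  (1·δq/q)² = (1×0.0169)² = 0.000285;  (-3·δa/a)² = (-3×0.0794)² = 0.0567
δQ/Q = √(0.0667) = 0.258
Q = 0.296, so δQ = 0.258 × 0.296 = 0.0765.

0.0765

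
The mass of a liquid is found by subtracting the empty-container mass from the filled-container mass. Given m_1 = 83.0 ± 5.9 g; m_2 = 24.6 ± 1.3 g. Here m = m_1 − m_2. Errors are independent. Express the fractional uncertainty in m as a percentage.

Absolute uncertainties add in quadrature for a linear combination:
  (δm_1)² = 34.8;  (δm_2)² = 1.69
δm = √(36.5) = 6.04 g
m = 58.4 g, so δm/m = 6.04/58.4 = 0.103.

10.3%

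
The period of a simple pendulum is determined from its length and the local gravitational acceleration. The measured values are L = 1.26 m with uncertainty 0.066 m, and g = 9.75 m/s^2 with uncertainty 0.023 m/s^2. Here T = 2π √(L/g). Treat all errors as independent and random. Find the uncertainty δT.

0.0592 s

Products/powers → add relative errors in quadrature, weighted by exponent:
  (½·δL/L)² = (0.5×0.0524)² = 0.000686;  (−½·δg/g)² = (-0.5×0.00236)² = 1.39e-06
δT/T = √(0.000687) = 0.0262
T = 2.26 s, so δT = 0.0262 × 2.26 = 0.0592 s.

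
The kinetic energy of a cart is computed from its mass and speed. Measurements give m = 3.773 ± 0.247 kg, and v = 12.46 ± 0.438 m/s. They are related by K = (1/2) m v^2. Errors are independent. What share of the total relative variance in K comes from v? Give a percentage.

(δK/K)² = (1·δm/m)² + (2·δv/v)²
  m term: (1×0.0655)² = 0.00429
  v term: (2×0.0352)² = 0.00494
Total = 0.00923. Share from v = 0.00494/0.00923 = 0.536.

53.6%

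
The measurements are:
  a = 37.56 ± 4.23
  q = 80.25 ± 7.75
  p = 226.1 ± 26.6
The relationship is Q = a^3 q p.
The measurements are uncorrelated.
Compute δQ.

Products/powers → add relative errors in quadrature, weighted by exponent:
  (3·δa/a)² = (3×0.113)² = 0.114;  (1·δq/q)² = (1×0.0966)² = 0.00933;  (1·δp/p)² = (1×0.118)² = 0.0138
δQ/Q = √(0.137) = 0.371
Q = 9.614e+08, so δQ = 0.371 × 9.614e+08 = 3.56e+08.

3.56e+08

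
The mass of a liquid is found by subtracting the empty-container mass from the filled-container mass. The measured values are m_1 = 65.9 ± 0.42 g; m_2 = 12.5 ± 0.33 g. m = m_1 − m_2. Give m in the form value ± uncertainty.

Sums and differences: (δm)² = Σ (cᵢ δxᵢ)².
  (δm_1)² = 0.176;  (δm_2)² = 0.109
δm = √(0.285) = 0.534 g
m = 53.4 g.

53.4 ± 0.534 g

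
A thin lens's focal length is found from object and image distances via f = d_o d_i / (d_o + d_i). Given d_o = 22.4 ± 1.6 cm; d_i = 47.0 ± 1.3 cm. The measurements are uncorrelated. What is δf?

0.746 cm

∂f/∂d_o = (d_i/(d_o+d_i))² = 0.459;  ∂f/∂d_i = (d_o/(d_o+d_i))² = 0.104
δf = √((∂f/∂d_o · δd_o)² + (∂f/∂d_i · δd_i)²) = √(0.539 + 0.0183) = 0.746 cm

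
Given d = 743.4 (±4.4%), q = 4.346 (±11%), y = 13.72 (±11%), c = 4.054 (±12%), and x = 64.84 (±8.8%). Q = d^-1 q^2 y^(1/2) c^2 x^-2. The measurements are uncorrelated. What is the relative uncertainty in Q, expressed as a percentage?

Q is a product of powers, so relative uncertainties combine in quadrature:
  (-1·δd/d)² = (-1×0.0440)² = 0.00194;  (2·δq/q)² = (2×0.110)² = 0.0484;  (½·δy/y)² = (0.5×0.110)² = 0.00302;  (2·δc/c)² = (2×0.120)² = 0.0576;  (-2·δx/x)² = (-2×0.0880)² = 0.0310
δQ/Q = √(0.142) = 0.377

37.7%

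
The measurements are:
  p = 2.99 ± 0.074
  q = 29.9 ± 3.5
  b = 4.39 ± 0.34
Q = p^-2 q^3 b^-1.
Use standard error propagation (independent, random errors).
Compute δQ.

Products/powers → add relative errors in quadrature, weighted by exponent:
  (-2·δp/p)² = (-2×0.0247)² = 0.00245;  (3·δq/q)² = (3×0.117)² = 0.123;  (-1·δb/b)² = (-1×0.0774)² = 0.00600
δQ/Q = √(0.132) = 0.363
Q = 681, so δQ = 0.363 × 681 = 247.

247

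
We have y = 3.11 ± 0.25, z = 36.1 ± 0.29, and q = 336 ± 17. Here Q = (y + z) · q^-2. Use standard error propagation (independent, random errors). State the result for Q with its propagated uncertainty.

Let u = y + z = 39.2. δu = √(δy² + δz²) = √(0.0625 + 0.0841) = 0.383, so δu/u = 0.00976.
Q is then a monomial in u, q:
δQ/Q = √((δu/u)² + (-2·δq/q)²) = √(9.54e-05 + 0.0102) = 0.102
Q = 0.000347, so δQ = 0.102 × 0.000347 = 3.53e-05.

(3.47 ± 0.353) × 10^-4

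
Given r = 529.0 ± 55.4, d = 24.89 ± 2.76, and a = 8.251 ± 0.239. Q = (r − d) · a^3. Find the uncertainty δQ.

39700

Let u = r − d = 504.1. δu = √(δr² + δd²) = √(3070 + 7.62) = 55.5, so δu/u = 0.110.
Q is then a monomial in u, a:
δQ/Q = √((δu/u)² + (3·δa/a)²) = √(0.0121 + 0.00755) = 0.140
Q = 283200, so δQ = 0.140 × 283200 = 39700.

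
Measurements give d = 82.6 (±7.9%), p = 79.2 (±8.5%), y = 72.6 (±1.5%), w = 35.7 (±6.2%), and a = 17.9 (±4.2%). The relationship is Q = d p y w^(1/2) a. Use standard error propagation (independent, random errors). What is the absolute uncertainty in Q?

Since Q is a product/quotient, work with relative uncertainties:
  (1·δd/d)² = (1×0.0790)² = 0.00624;  (1·δp/p)² = (1×0.0850)² = 0.00723;  (1·δy/y)² = (1×0.0150)² = 0.000225;  (½·δw/w)² = (0.5×0.0620)² = 0.000961;  (1·δa/a)² = (1×0.0420)² = 0.00176
δQ/Q = √(0.0164) = 0.128
Q = 5.08e+07, so δQ = 0.128 × 5.08e+07 = 6.51e+06.

6.51e+06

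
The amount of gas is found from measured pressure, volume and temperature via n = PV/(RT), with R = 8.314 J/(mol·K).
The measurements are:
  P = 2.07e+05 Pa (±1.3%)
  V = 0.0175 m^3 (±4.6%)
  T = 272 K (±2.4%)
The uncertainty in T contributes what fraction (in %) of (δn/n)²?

20.1%

(δn/n)² = (1·δP/P)² + (1·δV/V)² + (-1·δT/T)²
  P term: (1×0.0130)² = 0.000169
  V term: (1×0.0460)² = 0.00212
  T term: (-1×0.0240)² = 0.000576
Total = 0.00286. Share from T = 0.000576/0.00286 = 0.201.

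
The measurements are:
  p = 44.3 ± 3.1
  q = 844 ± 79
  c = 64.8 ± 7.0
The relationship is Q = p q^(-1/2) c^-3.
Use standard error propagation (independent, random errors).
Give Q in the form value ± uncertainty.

For a monomial Q ∝ p, q^(-1/2), c^-3, fractional errors add in quadrature:
  (1·δp/p)² = (1×0.0700)² = 0.00490;  (−½·δq/q)² = (-0.5×0.0936)² = 0.00219;  (-3·δc/c)² = (-3×0.108)² = 0.105
δQ/Q = √(0.112) = 0.335
Q = 5.6e-06, so δQ = 0.335 × 5.6e-06 = 1.88e-06.

(5.60 ± 1.88) × 10^-6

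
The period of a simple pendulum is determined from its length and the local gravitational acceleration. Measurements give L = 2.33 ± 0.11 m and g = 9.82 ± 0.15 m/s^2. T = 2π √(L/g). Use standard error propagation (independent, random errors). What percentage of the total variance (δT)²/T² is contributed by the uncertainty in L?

(δT/T)² = (½·δL/L)² + (−½·δg/g)²
  L term: (0.5×0.0472)² = 0.000557
  g term: (-0.5×0.0153)² = 5.83e-05
Total = 0.000616. Share from L = 0.000557/0.000616 = 0.905.

90.5%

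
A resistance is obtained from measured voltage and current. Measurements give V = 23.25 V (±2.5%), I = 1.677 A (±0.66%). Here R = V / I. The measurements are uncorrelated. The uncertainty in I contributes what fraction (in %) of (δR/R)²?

6.52%

(δR/R)² = (1·δV/V)² + (-1·δI/I)²
  V term: (1×0.0250)² = 0.000625
  I term: (-1×0.00660)² = 4.36e-05
Total = 0.000669. Share from I = 4.36e-05/0.000669 = 0.0652.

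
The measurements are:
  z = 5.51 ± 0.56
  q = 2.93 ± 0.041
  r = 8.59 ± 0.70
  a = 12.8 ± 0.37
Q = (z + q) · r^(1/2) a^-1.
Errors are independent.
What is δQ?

0.161

Let u = z + q = 8.44. δu = √(δz² + δq²) = √(0.314 + 0.00168) = 0.561, so δu/u = 0.0665.
Q is then a monomial in u, r, a:
δQ/Q = √((δu/u)² + (½·δr/r)² + (-1·δa/a)²) = √(0.00443 + 0.00166 + 0.000836) = 0.0832
Q = 1.93, so δQ = 0.0832 × 1.93 = 0.161.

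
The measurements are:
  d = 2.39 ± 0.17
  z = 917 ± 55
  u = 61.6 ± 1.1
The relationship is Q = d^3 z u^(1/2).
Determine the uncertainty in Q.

21800

Products/powers → add relative errors in quadrature, weighted by exponent:
  (3·δd/d)² = (3×0.0711)² = 0.0455;  (1·δz/z)² = (1×0.0600)² = 0.00360;  (½·δu/u)² = (0.5×0.0179)² = 7.97e-05
δQ/Q = √(0.0492) = 0.222
Q = 98300, so δQ = 0.222 × 98300 = 21800.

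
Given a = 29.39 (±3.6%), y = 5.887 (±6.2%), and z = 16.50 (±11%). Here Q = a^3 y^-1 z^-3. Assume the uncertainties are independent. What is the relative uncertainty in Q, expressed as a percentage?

35.3%

For a monomial Q ∝ a^3, y^-1, z^-3, fractional errors add in quadrature:
  (3·δa/a)² = (3×0.0360)² = 0.0117;  (-1·δy/y)² = (-1×0.0620)² = 0.00384;  (-3·δz/z)² = (-3×0.110)² = 0.109
δQ/Q = √(0.124) = 0.353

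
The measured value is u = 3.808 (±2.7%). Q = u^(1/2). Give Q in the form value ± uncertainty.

Q ∝ u^(1/2), so δQ/Q = |½| · δu/u = 0.5 × 0.0270 = 0.0135.
Q = 1.951, so δQ = 0.0135 × 1.951 = 0.0263.

1.951 ± 0.0263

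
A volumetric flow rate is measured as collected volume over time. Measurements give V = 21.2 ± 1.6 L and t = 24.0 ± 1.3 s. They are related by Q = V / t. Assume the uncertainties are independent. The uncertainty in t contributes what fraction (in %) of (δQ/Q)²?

(δQ/Q)² = (1·δV/V)² + (-1·δt/t)²
  V term: (1×0.0755)² = 0.00570
  t term: (-1×0.0542)² = 0.00293
Total = 0.00863. Share from t = 0.00293/0.00863 = 0.340.

34.0%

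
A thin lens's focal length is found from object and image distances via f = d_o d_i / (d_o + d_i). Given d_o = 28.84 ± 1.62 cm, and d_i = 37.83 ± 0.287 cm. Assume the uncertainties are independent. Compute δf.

∂f/∂d_o = (d_i/(d_o+d_i))² = 0.322;  ∂f/∂d_i = (d_o/(d_o+d_i))² = 0.187
δf = √((∂f/∂d_o · δd_o)² + (∂f/∂d_i · δd_i)²) = √(0.272 + 0.00288) = 0.524 cm

0.524 cm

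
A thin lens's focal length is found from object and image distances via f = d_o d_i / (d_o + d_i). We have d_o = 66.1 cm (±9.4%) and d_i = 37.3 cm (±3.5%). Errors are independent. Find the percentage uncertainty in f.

4.06%

∂f/∂d_o = (d_i/(d_o+d_i))² = 0.130;  ∂f/∂d_i = (d_o/(d_o+d_i))² = 0.409
δf = √((∂f/∂d_o · δd_o)² + (∂f/∂d_i · δd_i)²) = √(0.654 + 0.285) = 0.969 cm
f = 23.8 cm, so δf/f = 0.969/23.8 = 0.0406.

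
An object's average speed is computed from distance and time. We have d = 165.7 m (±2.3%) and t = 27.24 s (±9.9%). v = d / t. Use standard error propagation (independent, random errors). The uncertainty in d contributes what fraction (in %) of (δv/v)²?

5.12%

(δv/v)² = (1·δd/d)² + (-1·δt/t)²
  d term: (1×0.0230)² = 0.000529
  t term: (-1×0.0990)² = 0.00980
Total = 0.0103. Share from d = 0.000529/0.0103 = 0.0512.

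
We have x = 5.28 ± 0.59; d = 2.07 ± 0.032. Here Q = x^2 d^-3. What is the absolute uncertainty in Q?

Each factor contributes (exponent × relative error)² to (δQ/Q)²:
  (2·δx/x)² = (2×0.112)² = 0.0499;  (-3·δd/d)² = (-3×0.0155)² = 0.00215
δQ/Q = √(0.0521) = 0.228
Q = 3.14, so δQ = 0.228 × 3.14 = 0.717.

0.717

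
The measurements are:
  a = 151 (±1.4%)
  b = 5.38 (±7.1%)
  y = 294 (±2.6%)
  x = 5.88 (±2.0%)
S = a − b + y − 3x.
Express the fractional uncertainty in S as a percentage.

For a sum/difference, combine absolute errors in quadrature:
  (δa)² = 4.47;  (δb)² = 0.146;  (δy)² = 58.4;  (3·δx)² = 0.124
δS = √(63.2) = 7.95
S = 422, so δS/S = 7.95/422 = 0.0188.

1.88%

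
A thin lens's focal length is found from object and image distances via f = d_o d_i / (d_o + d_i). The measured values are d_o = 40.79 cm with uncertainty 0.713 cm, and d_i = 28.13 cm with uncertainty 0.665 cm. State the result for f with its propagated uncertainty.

16.65 ± 0.261 cm

∂f/∂d_o = (d_i/(d_o+d_i))² = 0.167;  ∂f/∂d_i = (d_o/(d_o+d_i))² = 0.350
δf = √((∂f/∂d_o · δd_o)² + (∂f/∂d_i · δd_i)²) = √(0.0141 + 0.0543) = 0.261 cm
f = 16.65 cm.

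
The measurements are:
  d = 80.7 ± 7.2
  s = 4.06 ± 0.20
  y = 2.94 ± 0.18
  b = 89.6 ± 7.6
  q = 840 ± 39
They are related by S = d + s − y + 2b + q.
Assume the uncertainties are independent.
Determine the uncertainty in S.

S is a linear combination, so absolute uncertainties add in quadrature:
  (δd)² = 51.8;  (δs)² = 0.0400;  (δy)² = 0.0324;  (2·δb)² = 231;  (δq)² = 1520
δS = √(1800) = 42.5

42.5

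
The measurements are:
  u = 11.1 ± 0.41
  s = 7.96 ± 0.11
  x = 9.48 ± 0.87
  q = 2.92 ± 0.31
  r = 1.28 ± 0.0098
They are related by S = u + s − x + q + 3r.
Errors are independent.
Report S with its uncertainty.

16.3 ± 1.02

Each term contributes (cᵢ δxᵢ)² to (δS)²:
  (δu)² = 0.168;  (δs)² = 0.0121;  (δx)² = 0.757;  (δq)² = 0.0961;  (3·δr)² = 0.000864
δS = √(1.03) = 1.02
S = 16.3.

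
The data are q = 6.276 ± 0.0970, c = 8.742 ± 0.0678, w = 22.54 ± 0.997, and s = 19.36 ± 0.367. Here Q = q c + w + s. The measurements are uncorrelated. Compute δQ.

Let p = q·c = 54.86. δp/p = √((1·δq/q)² + (1·δc/c)²) = √(0.000239 + 6.02e-05) = 0.0173, so δp = 0.949.
Q = p + w + s: δQ = √(δp² + δw² + δs²) = √(0.900 + 0.994 + 0.135) = 1.42

1.42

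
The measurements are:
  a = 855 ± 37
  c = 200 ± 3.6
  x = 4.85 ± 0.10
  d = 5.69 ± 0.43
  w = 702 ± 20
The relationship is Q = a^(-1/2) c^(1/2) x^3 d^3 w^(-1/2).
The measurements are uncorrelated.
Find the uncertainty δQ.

90.8

Relative error in a monomial: (δQ/Q)² = Σ (nᵢ · δxᵢ/xᵢ)².
  (−½·δa/a)² = (-0.5×0.0433)² = 0.000468;  (½·δc/c)² = (0.5×0.0180)² = 8.1e-05;  (3·δx/x)² = (3×0.0206)² = 0.00383;  (3·δd/d)² = (3×0.0756)² = 0.0514;  (−½·δw/w)² = (-0.5×0.0285)² = 0.000203
δQ/Q = √(0.0560) = 0.237
Q = 384, so δQ = 0.237 × 384 = 90.8.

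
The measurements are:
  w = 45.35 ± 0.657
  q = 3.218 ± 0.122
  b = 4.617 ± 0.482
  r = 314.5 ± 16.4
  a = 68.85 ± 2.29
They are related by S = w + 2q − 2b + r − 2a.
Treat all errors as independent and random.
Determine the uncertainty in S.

For a sum/difference, combine absolute errors in quadrature:
  (δw)² = 0.432;  (2·δq)² = 0.0595;  (2·δb)² = 0.929;  (δr)² = 269;  (2·δa)² = 21.0
δS = √(291) = 17.1

17.1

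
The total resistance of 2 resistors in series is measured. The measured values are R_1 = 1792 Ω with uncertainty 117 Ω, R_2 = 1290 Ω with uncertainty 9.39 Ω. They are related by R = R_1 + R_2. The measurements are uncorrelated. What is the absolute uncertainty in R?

117 Ω

For a sum/difference, combine absolute errors in quadrature:
  (δR_1)² = 13700;  (δR_2)² = 88.2
δR = √(13800) = 117 Ω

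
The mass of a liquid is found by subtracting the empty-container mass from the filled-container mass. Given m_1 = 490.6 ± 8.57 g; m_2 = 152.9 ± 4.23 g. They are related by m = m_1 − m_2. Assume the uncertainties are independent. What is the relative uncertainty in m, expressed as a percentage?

2.83%

Each term contributes (cᵢ δxᵢ)² to (δm)²:
  (δm_1)² = 73.4;  (δm_2)² = 17.9
δm = √(91.3) = 9.56 g
m = 337.7 g, so δm/m = 9.56/337.7 = 0.0283.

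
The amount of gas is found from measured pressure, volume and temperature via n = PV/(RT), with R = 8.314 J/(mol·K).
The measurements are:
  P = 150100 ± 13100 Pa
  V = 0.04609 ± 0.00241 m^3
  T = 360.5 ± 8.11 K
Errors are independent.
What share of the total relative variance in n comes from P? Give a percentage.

(δn/n)² = (1·δP/P)² + (1·δV/V)² + (-1·δT/T)²
  P term: (1×0.0873)² = 0.00762
  V term: (1×0.0523)² = 0.00273
  T term: (-1×0.0225)² = 0.000506
Total = 0.0109. Share from P = 0.00762/0.0109 = 0.702.

70.2%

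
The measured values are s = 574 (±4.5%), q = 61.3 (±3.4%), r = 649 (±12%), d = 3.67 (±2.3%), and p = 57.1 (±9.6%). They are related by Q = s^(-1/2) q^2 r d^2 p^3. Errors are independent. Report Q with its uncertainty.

Since Q is a product/quotient, work with relative uncertainties:
  (−½·δs/s)² = (-0.5×0.0450)² = 0.000506;  (2·δq/q)² = (2×0.0340)² = 0.00462;  (1·δr/r)² = (1×0.120)² = 0.0144;  (2·δd/d)² = (2×0.0230)² = 0.00212;  (3·δp/p)² = (3×0.0960)² = 0.0829
δQ/Q = √(0.105) = 0.323
Q = 2.55e+11, so δQ = 0.323 × 2.55e+11 = 8.25e+10.

(2.55 ± 0.825) × 10^11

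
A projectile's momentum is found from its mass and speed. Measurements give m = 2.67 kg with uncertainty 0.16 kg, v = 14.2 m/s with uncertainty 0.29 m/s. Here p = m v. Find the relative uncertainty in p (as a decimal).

For a monomial p ∝ m, v, fractional errors add in quadrature:
  (1·δm/m)² = (1×0.0599)² = 0.00359;  (1·δv/v)² = (1×0.0204)² = 0.000417
δp/p = √(0.00401) = 0.0633

0.0633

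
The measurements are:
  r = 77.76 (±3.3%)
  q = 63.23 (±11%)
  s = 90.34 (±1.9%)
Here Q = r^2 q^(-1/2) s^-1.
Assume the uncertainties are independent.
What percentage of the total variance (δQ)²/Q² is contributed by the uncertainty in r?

(δQ/Q)² = (2·δr/r)² + (−½·δq/q)² + (-1·δs/s)²
  r term: (2×0.0330)² = 0.00436
  q term: (-0.5×0.110)² = 0.00302
  s term: (-1×0.0190)² = 0.000361
Total = 0.00774. Share from r = 0.00436/0.00774 = 0.563.

56.3%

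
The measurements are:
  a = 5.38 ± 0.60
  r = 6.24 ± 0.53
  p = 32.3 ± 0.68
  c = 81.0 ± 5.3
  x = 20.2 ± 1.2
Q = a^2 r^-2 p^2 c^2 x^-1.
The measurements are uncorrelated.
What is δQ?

Q is a product of powers, so relative uncertainties combine in quadrature:
  (2·δa/a)² = (2×0.112)² = 0.0498;  (-2·δr/r)² = (-2×0.0849)² = 0.0289;  (2·δp/p)² = (2×0.0211)² = 0.00177;  (2·δc/c)² = (2×0.0654)² = 0.0171;  (-1·δx/x)² = (-1×0.0594)² = 0.00353
δQ/Q = √(0.101) = 0.318
Q = 2.52e+05, so δQ = 0.318 × 2.52e+05 = 80100.

80100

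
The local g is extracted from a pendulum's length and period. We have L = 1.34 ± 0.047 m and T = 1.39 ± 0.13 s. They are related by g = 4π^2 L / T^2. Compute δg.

Since g is a product/quotient, work with relative uncertainties:
  (1·δL/L)² = (1×0.0351)² = 0.00123;  (-2·δT/T)² = (-2×0.0935)² = 0.0350
δg/g = √(0.0362) = 0.190
g = 27.4 m/s^2, so δg = 0.190 × 27.4 = 5.21 m/s^2.

5.21 m/s^2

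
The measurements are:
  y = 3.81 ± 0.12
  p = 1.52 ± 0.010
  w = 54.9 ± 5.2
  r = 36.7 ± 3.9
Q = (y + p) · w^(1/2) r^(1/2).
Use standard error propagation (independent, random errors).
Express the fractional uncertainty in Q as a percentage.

Let u = y + p = 5.33. δu = √(δy² + δp²) = √(0.0144 + 0.000100) = 0.120, so δu/u = 0.0226.
Q is then a monomial in u, w, r:
δQ/Q = √((δu/u)² + (½·δw/w)² + (½·δr/r)²) = √(0.000510 + 0.00224 + 0.00282) = 0.0747

7.47%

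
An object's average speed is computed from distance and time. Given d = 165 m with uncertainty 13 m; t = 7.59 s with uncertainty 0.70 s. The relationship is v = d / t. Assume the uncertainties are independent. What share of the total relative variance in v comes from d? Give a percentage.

(δv/v)² = (1·δd/d)² + (-1·δt/t)²
  d term: (1×0.0788)² = 0.00621
  t term: (-1×0.0922)² = 0.00851
Total = 0.0147. Share from d = 0.00621/0.0147 = 0.422.

42.2%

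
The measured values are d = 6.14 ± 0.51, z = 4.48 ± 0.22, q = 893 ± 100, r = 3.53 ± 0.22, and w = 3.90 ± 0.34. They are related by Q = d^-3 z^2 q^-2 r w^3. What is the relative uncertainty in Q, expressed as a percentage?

44.1%

Q is a product of powers, so relative uncertainties combine in quadrature:
  (-3·δd/d)² = (-3×0.0831)² = 0.0621;  (2·δz/z)² = (2×0.0491)² = 0.00965;  (-2·δq/q)² = (-2×0.112)² = 0.0502;  (1·δr/r)² = (1×0.0623)² = 0.00388;  (3·δw/w)² = (3×0.0872)² = 0.0684
δQ/Q = √(0.194) = 0.441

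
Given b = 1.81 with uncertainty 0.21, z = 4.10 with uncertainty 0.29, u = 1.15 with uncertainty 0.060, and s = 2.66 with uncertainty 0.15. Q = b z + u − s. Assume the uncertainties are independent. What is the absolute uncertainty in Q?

1.02

Let p = b·z = 7.42. δp/p = √((1·δb/b)² + (1·δz/z)²) = √(0.0135 + 0.00500) = 0.136, so δp = 1.01.
Q = p + u − s: δQ = √(δp² + δu² + δs²) = √(1.02 + 0.00360 + 0.0225) = 1.02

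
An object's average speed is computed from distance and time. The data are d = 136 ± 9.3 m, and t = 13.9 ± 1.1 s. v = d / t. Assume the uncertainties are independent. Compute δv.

1.02 m/s

Products/powers → add relative errors in quadrature, weighted by exponent:
  (1·δd/d)² = (1×0.0684)² = 0.00468;  (-1·δt/t)² = (-1×0.0791)² = 0.00626
δv/v = √(0.0109) = 0.105
v = 9.78 m/s, so δv = 0.105 × 9.78 = 1.02 m/s.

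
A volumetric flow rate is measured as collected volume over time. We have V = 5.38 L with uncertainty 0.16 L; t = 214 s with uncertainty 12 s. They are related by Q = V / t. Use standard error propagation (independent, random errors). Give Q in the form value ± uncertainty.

0.0251 ± 0.00160 L/s

Each factor contributes (exponent × relative error)² to (δQ/Q)²:
  (1·δV/V)² = (1×0.0297)² = 0.000884;  (-1·δt/t)² = (-1×0.0561)² = 0.00314
δQ/Q = √(0.00403) = 0.0635
Q = 0.0251 L/s, so δQ = 0.0635 × 0.0251 = 0.00160 L/s.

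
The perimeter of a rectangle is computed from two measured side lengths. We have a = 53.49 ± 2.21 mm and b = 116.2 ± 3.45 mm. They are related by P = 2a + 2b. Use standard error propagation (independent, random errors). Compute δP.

P is a linear combination, so absolute uncertainties add in quadrature:
  (2·δa)² = 19.5;  (2·δb)² = 47.6
δP = √(67.1) = 8.19 mm

8.19 mm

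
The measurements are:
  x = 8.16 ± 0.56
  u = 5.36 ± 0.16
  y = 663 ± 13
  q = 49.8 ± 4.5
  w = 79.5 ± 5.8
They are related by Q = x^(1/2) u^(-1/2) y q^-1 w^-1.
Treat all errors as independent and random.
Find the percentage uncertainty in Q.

12.4%

Products/powers → add relative errors in quadrature, weighted by exponent:
  (½·δx/x)² = (0.5×0.0686)² = 0.00118;  (−½·δu/u)² = (-0.5×0.0299)² = 0.000223;  (1·δy/y)² = (1×0.0196)² = 0.000384;  (-1·δq/q)² = (-1×0.0904)² = 0.00817;  (-1·δw/w)² = (-1×0.0730)² = 0.00532
δQ/Q = √(0.0153) = 0.124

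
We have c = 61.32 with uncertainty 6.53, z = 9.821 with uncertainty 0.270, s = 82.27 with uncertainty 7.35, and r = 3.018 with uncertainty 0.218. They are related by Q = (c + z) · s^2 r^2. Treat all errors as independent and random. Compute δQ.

Let u = c + z = 71.14. δu = √(δc² + δz²) = √(42.6 + 0.0729) = 6.54, so δu/u = 0.0919.
Q is then a monomial in u, s, r:
δQ/Q = √((δu/u)² + (2·δs/s)² + (2·δr/r)²) = √(0.00844 + 0.0319 + 0.0209) = 0.247
Q = 4.386e+06, so δQ = 0.247 × 4.386e+06 = 1.09e+06.

1.09e+06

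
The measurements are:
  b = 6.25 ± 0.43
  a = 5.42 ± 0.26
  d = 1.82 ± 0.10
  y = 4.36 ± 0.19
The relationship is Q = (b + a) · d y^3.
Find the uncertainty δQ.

Let u = b + a = 11.7. δu = √(δb² + δa²) = √(0.185 + 0.0676) = 0.502, so δu/u = 0.0431.
Q is then a monomial in u, d, y:
δQ/Q = √((δu/u)² + (1·δd/d)² + (3·δy/y)²) = √(0.00185 + 0.00302 + 0.0171) = 0.148
Q = 1760, so δQ = 0.148 × 1760 = 261.

261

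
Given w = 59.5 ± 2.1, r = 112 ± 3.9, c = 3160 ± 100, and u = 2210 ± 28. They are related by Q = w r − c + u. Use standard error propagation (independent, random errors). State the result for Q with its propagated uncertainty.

5710 ± 346

Let p = w·r = 6660. δp/p = √((1·δw/w)² + (1·δr/r)²) = √(0.00125 + 0.00121) = 0.0496, so δp = 330.
Q = p − c + u: δQ = √(δp² + δc² + δu²) = √(1.09e+05 + 10000 + 784) = 346
Q = 5710.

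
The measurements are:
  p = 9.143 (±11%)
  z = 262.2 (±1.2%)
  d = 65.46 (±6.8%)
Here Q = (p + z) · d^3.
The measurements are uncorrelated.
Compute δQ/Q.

0.204

Let u = p + z = 271.3. δu = √(δp² + δz²) = √(1.01 + 9.90) = 3.30, so δu/u = 0.0122.
Q is then a monomial in u, d:
δQ/Q = √((δu/u)² + (3·δd/d)²) = √(0.000148 + 0.0416) = 0.204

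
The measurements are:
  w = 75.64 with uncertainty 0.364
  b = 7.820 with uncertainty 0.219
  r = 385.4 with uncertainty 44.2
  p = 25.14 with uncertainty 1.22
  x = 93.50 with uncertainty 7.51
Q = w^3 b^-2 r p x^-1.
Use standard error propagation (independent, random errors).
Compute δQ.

1.17e+05

For a monomial Q ∝ w^3, b^-2, r, p, x^-1, fractional errors add in quadrature:
  (3·δw/w)² = (3×0.00481)² = 0.000208;  (-2·δb/b)² = (-2×0.0280)² = 0.00314;  (1·δr/r)² = (1×0.115)² = 0.0132;  (1·δp/p)² = (1×0.0485)² = 0.00235;  (-1·δx/x)² = (-1×0.0803)² = 0.00645
δQ/Q = √(0.0253) = 0.159
Q = 733300, so δQ = 0.159 × 733300 = 1.17e+05.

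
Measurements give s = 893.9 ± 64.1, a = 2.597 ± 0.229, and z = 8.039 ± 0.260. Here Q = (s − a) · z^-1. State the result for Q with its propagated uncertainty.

Let u = s − a = 891.3. δu = √(δs² + δa²) = √(4110 + 0.0524) = 64.1, so δu/u = 0.0719.
Q is then a monomial in u, z:
δQ/Q = √((δu/u)² + (-1·δz/z)²) = √(0.00517 + 0.00105) = 0.0789
Q = 110.9, so δQ = 0.0789 × 110.9 = 8.74.

110.9 ± 8.74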